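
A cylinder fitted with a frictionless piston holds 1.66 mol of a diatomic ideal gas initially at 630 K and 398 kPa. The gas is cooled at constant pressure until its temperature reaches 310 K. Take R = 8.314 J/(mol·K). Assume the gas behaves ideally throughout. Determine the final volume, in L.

10.7 L

V₁ = nRT₁/P₁ = 1.66×8.314×630/398 = 21.8 L.
Isobaric: P stays 398 kPa; V/T = const ⇒ T₂ = 310 K, V₂ = 10.7 L.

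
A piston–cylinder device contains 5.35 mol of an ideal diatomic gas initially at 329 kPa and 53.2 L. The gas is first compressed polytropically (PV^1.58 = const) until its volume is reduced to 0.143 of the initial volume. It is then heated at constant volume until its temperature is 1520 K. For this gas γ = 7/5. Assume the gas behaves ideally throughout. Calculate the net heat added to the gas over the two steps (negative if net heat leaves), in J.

62200 J

T₁ = P₁V₁/(nR) = 329×53.2/(5.35×8.314) = 393 K.
Step 1 — Polytropic n=1.58: T₂ = T₁(V₁/V₂)^(n−1) = 393×(6.99)^0.58 = 1220 K; P₂ = P₁(V₁/V₂)^n = 7110 kPa.
W = (P₁V₁−P₂V₂)/(n−1) = (329×53.2−7110×7.61)/0.58 = -63100 J.
ΔU = nCvΔT = 5.35×20.8×(1220−393) = 91400 J.
Q = ΔU + W = 28400 J.
State after step 1: P = 7110 kPa, V = 7.61 L, T = 1220 K.
Step 2 — Isochoric: V stays 7.61 L; P/T = const ⇒ T₂ = 1520 K, P₂ = 8890 kPa.
W = 0 (no volume change).
ΔU = nCvΔT = 5.35×20.8×(1520−1220) = 33800 J.
Q = ΔU = 33800 J.
Net over both steps: W = -63100 J, Q = 62200 J, ΔU = 125000 J.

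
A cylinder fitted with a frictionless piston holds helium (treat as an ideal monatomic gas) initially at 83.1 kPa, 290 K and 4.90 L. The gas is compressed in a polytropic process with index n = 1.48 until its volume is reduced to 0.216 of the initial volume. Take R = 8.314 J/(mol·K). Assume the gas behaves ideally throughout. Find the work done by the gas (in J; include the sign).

-922 J

n = P₁V₁/(RT₁) = 83.1×4.90/(8.314×290) = 0.169 mol.
Polytropic n=1.48: T₂ = T₁(V₁/V₂)^(n−1) = 290×(4.63)^0.48 = 605 K; P₂ = P₁(V₁/V₂)^n = 803 kPa.
W = (P₁V₁−P₂V₂)/(n−1) = (83.1×4.90−803×1.06)/0.48 = -922 J.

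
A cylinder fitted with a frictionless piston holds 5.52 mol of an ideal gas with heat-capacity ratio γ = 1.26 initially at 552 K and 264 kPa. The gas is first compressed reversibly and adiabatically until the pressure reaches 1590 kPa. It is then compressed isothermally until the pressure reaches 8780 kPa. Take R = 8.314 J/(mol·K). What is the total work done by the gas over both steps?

-106000 J

V₁ = nRT₁/P₁ = 5.52×8.314×552/264 = 96.0 L.
Step 1 — Adiabatic: T₂/T₁ = (P₂/P₁)^((γ−1)/γ) ⇒ T₂ = 552×(6.02)^0.206 = 800 K; V₂ = 23.1 L.
ΔU = nCvΔT = 5.52×32.0×(800−552) = 43700 J.
Q = 0 for an adiabatic process, so W = −ΔU = -43700 J.
State after step 1: P = 1590 kPa, V = 23.1 L, T = 800 K.
Step 2 — Isothermal: T stays 800 K; PV = const ⇒ V₂ = 4.18 L, P₂ = 8780 kPa.
ΔU = 0 (ideal gas, T constant).
W = nRT ln(V₂/V₁) = 5.52×8.314×800×ln(0.181) = -62700 J.
Q = ΔU + W = -62700 J.
Net over both steps: W = -106000 J, Q = -62700 J, ΔU = 43700 J.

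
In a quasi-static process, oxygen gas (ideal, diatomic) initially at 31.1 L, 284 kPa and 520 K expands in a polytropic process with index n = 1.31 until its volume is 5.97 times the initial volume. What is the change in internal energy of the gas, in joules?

-9390 J

n = P₁V₁/(RT₁) = 284×31.1/(8.314×520) = 2.04 mol.
Polytropic n=1.31: T₂ = T₁(V₁/V₂)^(n−1) = 520×(0.168)^0.31 = 299 K; P₂ = P₁(V₁/V₂)^n = 27.3 kPa.
For an ideal gas ΔU = nCvΔT with Cv = (5/2)R = 20.8 J/(mol·K).
ΔU = 2.04×20.8×(299−520) = -9390 J.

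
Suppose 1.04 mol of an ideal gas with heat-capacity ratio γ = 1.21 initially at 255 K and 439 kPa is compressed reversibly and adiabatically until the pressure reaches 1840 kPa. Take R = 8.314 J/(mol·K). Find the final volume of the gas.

1.54 L

V₁ = nRT₁/P₁ = 1.04×8.314×255/439 = 5.02 L.
Adiabatic: T₂/T₁ = (P₂/P₁)^((γ−1)/γ) ⇒ T₂ = 255×(4.19)^0.174 = 327 K; V₂ = 1.54 L.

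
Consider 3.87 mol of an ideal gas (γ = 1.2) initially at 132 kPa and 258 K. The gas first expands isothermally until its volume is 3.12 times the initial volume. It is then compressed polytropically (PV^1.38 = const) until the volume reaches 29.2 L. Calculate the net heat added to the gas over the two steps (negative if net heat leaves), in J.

30300 J

V₁ = nRT₁/P₁ = 3.87×8.314×258/132 = 62.9 L.
Step 1 — Isothermal: T stays 258 K; PV = const ⇒ V₂ = 196 L, P₂ = 42.3 kPa.
ΔU = 0 (ideal gas, T constant).
W = nRT ln(V₂/V₁) = 3.87×8.314×258×ln(3.12) = 9450 J.
Q = ΔU + W = 9450 J.
State after step 1: P = 42.3 kPa, V = 196 L, T = 258 K.
Step 2 — Polytropic n=1.38: T₂ = T₁(V₁/V₂)^(n−1) = 258×(6.72)^0.38 = 532 K; P₂ = P₁(V₁/V₂)^n = 586 kPa.
W = (P₁V₁−P₂V₂)/(n−1) = (42.3×196−586×29.2)/0.38 = -23200 J.
ΔU = nCvΔT = 3.87×41.6×(532−258) = 44100 J.
Q = ΔU + W = 20900 J.
Net over both steps: W = -13800 J, Q = 30300 J, ΔU = 44100 J.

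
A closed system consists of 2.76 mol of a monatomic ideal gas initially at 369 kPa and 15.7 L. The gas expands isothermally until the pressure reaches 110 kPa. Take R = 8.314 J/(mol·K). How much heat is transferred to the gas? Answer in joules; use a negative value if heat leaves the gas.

7010 J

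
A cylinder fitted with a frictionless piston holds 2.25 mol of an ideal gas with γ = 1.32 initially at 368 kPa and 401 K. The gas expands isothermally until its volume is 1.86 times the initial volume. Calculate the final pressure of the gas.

V₁ = nRT₁/P₁ = 2.25×8.314×401/368 = 20.4 L.
Isothermal: T stays 401 K; PV = const ⇒ V₂ = 37.9 L, P₂ = 198 kPa.

198 kPa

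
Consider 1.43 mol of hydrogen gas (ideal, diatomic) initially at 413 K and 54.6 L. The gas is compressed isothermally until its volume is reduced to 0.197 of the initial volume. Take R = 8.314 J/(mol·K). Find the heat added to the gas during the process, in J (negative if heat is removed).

P₁ = nRT₁/V₁ = 1.43×8.314×413/54.6 = 89.9 kPa.
Isothermal: T stays 413 K; PV = const ⇒ V₂ = 10.8 L, P₂ = 456 kPa.
ΔU = 0 (ideal gas, T constant).
W = nRT ln(V₂/V₁) = 1.43×8.314×413×ln(0.197) = -7980 J.
Q = ΔU + W = -7980 J.

-7980 J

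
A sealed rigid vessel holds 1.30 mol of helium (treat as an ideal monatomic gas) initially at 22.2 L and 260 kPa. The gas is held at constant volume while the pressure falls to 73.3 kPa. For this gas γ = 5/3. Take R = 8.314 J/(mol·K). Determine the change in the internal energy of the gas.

T₁ = P₁V₁/(nR) = 260×22.2/(1.30×8.314) = 534 K.
Isochoric: V stays 22.2 L; P/T = const ⇒ T₂ = 151 K, P₂ = 73.3 kPa.
For an ideal gas ΔU = nCvΔT with Cv = (3/2)R = 12.5 J/(mol·K).
ΔU = 1.30×12.5×(151−534) = -6220 J.

-6220 J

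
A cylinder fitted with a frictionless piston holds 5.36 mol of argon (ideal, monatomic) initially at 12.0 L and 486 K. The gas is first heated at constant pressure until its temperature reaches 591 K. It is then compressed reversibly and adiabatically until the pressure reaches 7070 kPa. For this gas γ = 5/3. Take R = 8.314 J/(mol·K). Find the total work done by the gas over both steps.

P₁ = nRT₁/V₁ = 5.36×8.314×486/12.0 = 1800 kPa.
Step 1 — Isobaric: P stays 1800 kPa; V/T = const ⇒ T₂ = 591 K, V₂ = 14.6 L.
W = PΔV = 1800×(14.6−12.0) kPa·L = 4680 J.
ΔU = nCvΔT = 5.36×12.5×(591−486) = 7020 J.
Q = ΔU + W = nCpΔT = 11700 J.
State after step 1: P = 1800 kPa, V = 14.6 L, T = 591 K.
Step 2 — Adiabatic: T₂/T₁ = (P₂/P₁)^((γ−1)/γ) ⇒ T₂ = 591×(3.92)^0.400 = 1020 K; V₂ = 6.43 L.
ΔU = nCvΔT = 5.36×12.5×(1020−591) = 28700 J.
Q = 0 for an adiabatic process, so W = −ΔU = -28700 J.
Net over both steps: W = -24000 J, Q = 11700 J, ΔU = 35700 J.

-24000 J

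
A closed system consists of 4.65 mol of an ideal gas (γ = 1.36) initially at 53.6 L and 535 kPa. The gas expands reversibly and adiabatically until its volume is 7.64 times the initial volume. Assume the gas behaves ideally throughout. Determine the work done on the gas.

-41300 J

T₁ = P₁V₁/(nR) = 535×53.6/(4.65×8.314) = 742 K.
Adiabatic: TV^(γ−1) = const ⇒ T₂ = 742×(0.131)^0.360 = 357 K; PV^γ = const ⇒ P₂ = 33.7 kPa.
ΔU = nCvΔT = 4.65×23.1×(357−742) = -41300 J.
Q = 0 for an adiabatic process, so W = −ΔU = 41300 J.
Work done on the gas = −W_by = -41300 J.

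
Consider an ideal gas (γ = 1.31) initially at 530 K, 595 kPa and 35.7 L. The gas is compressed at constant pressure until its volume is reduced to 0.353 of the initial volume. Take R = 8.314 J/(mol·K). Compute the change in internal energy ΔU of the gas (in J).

n = P₁V₁/(RT₁) = 595×35.7/(8.314×530) = 4.82 mol.
Isobaric: P stays 595 kPa; V/T = const ⇒ T₂ = 187 K, V₂ = 12.6 L.
For an ideal gas ΔU = nCvΔT with Cv = R/(γ−1) = 26.8 J/(mol·K).
ΔU = 4.82×26.8×(187−530) = -44300 J.

-44300 J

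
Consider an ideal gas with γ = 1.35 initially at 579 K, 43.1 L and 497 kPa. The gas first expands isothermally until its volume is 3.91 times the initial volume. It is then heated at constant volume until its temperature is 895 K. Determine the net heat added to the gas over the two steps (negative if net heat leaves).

62600 J

n = P₁V₁/(RT₁) = 497×43.1/(8.314×579) = 4.45 mol.
Step 1 — Isothermal: T stays 579 K; PV = const ⇒ V₂ = 169 L, P₂ = 127 kPa.
ΔU = 0 (ideal gas, T constant).
W = nRT ln(V₂/V₁) = 4.45×8.314×579×ln(3.91) = 29200 J.
Q = ΔU + W = 29200 J.
State after step 1: P = 127 kPa, V = 169 L, T = 579 K.
Step 2 — Isochoric: V stays 169 L; P/T = const ⇒ T₂ = 895 K, P₂ = 196 kPa.
W = 0 (no volume change).
ΔU = nCvΔT = 4.45×23.8×(895−579) = 33400 J.
Q = ΔU = 33400 J.
Net over both steps: W = 29200 J, Q = 62600 J, ΔU = 33400 J.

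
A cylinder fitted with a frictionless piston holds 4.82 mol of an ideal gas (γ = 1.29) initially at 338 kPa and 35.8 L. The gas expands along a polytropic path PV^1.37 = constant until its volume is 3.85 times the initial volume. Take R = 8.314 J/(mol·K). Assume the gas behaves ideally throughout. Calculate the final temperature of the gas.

T₁ = P₁V₁/(nR) = 338×35.8/(4.82×8.314) = 302 K.
Polytropic n=1.37: T₂ = T₁(V₁/V₂)^(n−1) = 302×(0.260)^0.37 = 183 K; P₂ = P₁(V₁/V₂)^n = 53.3 kPa.

183 K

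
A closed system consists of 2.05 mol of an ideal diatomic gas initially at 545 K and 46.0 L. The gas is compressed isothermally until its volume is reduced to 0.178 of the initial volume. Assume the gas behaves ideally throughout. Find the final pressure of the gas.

P₁ = nRT₁/V₁ = 2.05×8.314×545/46.0 = 202 kPa.
Isothermal: T stays 545 K; PV = const ⇒ V₂ = 8.19 L, P₂ = 1130 kPa.

1130 kPa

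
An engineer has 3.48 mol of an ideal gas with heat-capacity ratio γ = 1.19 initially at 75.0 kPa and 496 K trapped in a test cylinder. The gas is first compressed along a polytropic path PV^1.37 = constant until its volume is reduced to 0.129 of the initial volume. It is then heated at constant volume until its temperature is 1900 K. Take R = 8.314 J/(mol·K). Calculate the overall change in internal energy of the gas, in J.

V₁ = nRT₁/P₁ = 3.48×8.314×496/75.0 = 191 L.
Step 1 — Polytropic n=1.37: T₂ = T₁(V₁/V₂)^(n−1) = 496×(7.75)^0.37 = 1060 K; P₂ = P₁(V₁/V₂)^n = 1240 kPa.
W = (P₁V₁−P₂V₂)/(n−1) = (75.0×191−1240×24.7)/0.37 = -44000 J.
ΔU = nCvΔT = 3.48×43.8×(1060−496) = 85600 J.
Q = ΔU + W = 41600 J.
State after step 1: P = 1240 kPa, V = 24.7 L, T = 1060 K.
Step 2 — Isochoric: V stays 24.7 L; P/T = const ⇒ T₂ = 1900 K, P₂ = 2230 kPa.
W = 0 (no volume change).
ΔU = nCvΔT = 3.48×43.8×(1900−1060) = 128000 J.
Q = ΔU = 128000 J.
Net over both steps: W = -44000 J, Q = 170000 J, ΔU = 214000 J.

214000 J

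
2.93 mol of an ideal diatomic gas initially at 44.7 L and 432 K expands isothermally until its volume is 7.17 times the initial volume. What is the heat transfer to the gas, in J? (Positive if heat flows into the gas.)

20700 J

P₁ = nRT₁/V₁ = 2.93×8.314×432/44.7 = 235 kPa.
Isothermal: T stays 432 K; PV = const ⇒ V₂ = 320 L, P₂ = 32.8 kPa.
ΔU = 0 (ideal gas, T constant).
W = nRT ln(V₂/V₁) = 2.93×8.314×432×ln(7.17) = 20700 J.
Q = ΔU + W = 20700 J.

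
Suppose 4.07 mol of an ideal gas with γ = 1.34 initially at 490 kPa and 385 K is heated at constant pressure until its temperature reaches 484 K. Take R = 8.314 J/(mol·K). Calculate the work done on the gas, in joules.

-3350 J

V₁ = nRT₁/P₁ = 4.07×8.314×385/490 = 26.6 L.
Isobaric: P stays 490 kPa; V/T = const ⇒ T₂ = 484 K, V₂ = 33.4 L.
W = PΔV = 490×(33.4−26.6) kPa·L = 3350 J.
Work done on the gas = −W_by = -3350 J.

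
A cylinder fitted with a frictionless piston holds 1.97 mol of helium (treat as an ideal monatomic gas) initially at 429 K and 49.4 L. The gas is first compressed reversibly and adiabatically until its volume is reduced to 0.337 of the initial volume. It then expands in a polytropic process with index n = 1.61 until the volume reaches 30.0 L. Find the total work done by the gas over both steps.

-4050 J

P₁ = nRT₁/V₁ = 1.97×8.314×429/49.4 = 142 kPa.
Step 1 — Adiabatic: TV^(γ−1) = const ⇒ T₂ = 429×(2.97)^0.667 = 886 K; PV^γ = const ⇒ P₂ = 872 kPa.
ΔU = nCvΔT = 1.97×12.5×(886−429) = 11200 J.
Q = 0 for an adiabatic process, so W = −ΔU = -11200 J.
State after step 1: P = 872 kPa, V = 16.6 L, T = 886 K.
Step 2 — Polytropic n=1.61: T₂ = T₁(V₁/V₂)^(n−1) = 886×(0.555)^0.61 = 619 K; P₂ = P₁(V₁/V₂)^n = 338 kPa.
W = (P₁V₁−P₂V₂)/(n−1) = (872×16.6−338×30.0)/0.61 = 7180 J.
ΔU = nCvΔT = 1.97×12.5×(619−886) = -6570 J.
Q = ΔU + W = 610 J.
Net over both steps: W = -4050 J, Q = 610 J, ΔU = 4660 J.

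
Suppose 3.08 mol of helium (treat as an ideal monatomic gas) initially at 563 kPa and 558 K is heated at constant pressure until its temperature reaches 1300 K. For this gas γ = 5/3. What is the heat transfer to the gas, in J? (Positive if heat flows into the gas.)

47500 J

V₁ = nRT₁/P₁ = 3.08×8.314×558/563 = 25.4 L.
Isobaric: P stays 563 kPa; V/T = const ⇒ T₂ = 1300 K, V₂ = 59.1 L.
W = PΔV = 563×(59.1−25.4) kPa·L = 19000 J.
ΔU = nCvΔT = 3.08×12.5×(1300−558) = 28500 J.
Q = ΔU + W = nCpΔT = 47500 J.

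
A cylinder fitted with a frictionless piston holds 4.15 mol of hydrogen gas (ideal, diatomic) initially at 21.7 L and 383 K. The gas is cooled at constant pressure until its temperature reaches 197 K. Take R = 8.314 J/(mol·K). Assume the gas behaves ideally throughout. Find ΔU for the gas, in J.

-16000 J

P₁ = nRT₁/V₁ = 4.15×8.314×383/21.7 = 609 kPa.
Isobaric: P stays 609 kPa; V/T = const ⇒ T₂ = 197 K, V₂ = 11.2 L.
For an ideal gas ΔU = nCvΔT with Cv = (5/2)R = 20.8 J/(mol·K).
ΔU = 4.15×20.8×(197−383) = -16000 J.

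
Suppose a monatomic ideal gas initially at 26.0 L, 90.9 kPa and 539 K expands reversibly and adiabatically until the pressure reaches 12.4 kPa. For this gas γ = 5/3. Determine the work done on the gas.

-1950 J

n = P₁V₁/(RT₁) = 90.9×26.0/(8.314×539) = 0.527 mol.
Adiabatic: T₂/T₁ = (P₂/P₁)^((γ−1)/γ) ⇒ T₂ = 539×(0.136)^0.400 = 243 K; V₂ = 85.9 L.
ΔU = nCvΔT = 0.527×12.5×(243−539) = -1950 J.
Q = 0 for an adiabatic process, so W = −ΔU = 1950 J.
Work done on the gas = −W_by = -1950 J.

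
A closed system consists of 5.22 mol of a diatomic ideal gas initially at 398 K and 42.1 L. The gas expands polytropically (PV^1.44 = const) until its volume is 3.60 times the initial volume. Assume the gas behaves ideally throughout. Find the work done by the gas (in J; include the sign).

P₁ = nRT₁/V₁ = 5.22×8.314×398/42.1 = 410 kPa.
Polytropic n=1.44: T₂ = T₁(V₁/V₂)^(n−1) = 398×(0.278)^0.44 = 227 K; P₂ = P₁(V₁/V₂)^n = 64.9 kPa.
W = (P₁V₁−P₂V₂)/(n−1) = (410×42.1−64.9×152)/0.44 = 16900 J.

16900 J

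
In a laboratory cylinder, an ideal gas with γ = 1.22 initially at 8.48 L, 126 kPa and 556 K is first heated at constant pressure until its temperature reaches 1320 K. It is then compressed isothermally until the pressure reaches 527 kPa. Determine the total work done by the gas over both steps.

n = P₁V₁/(RT₁) = 126×8.48/(8.314×556) = 0.231 mol.
Step 1 — Isobaric: P stays 126 kPa; V/T = const ⇒ T₂ = 1320 K, V₂ = 20.1 L.
W = PΔV = 126×(20.1−8.48) kPa·L = 1470 J.
ΔU = nCvΔT = 0.231×37.8×(1320−556) = 6670 J.
Q = ΔU + W = nCpΔT = 8140 J.
State after step 1: P = 126 kPa, V = 20.1 L, T = 1320 K.
Step 2 — Isothermal: T stays 1320 K; PV = const ⇒ V₂ = 4.81 L, P₂ = 527 kPa.
ΔU = 0 (ideal gas, T constant).
W = nRT ln(V₂/V₁) = 0.231×8.314×1320×ln(0.239) = -3630 J.
Q = ΔU + W = -3630 J.
Net over both steps: W = -2160 J, Q = 4510 J, ΔU = 6670 J.

-2160 J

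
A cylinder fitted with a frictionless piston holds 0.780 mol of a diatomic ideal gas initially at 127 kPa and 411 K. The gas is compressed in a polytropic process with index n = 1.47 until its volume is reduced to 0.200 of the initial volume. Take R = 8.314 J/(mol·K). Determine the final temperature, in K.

V₁ = nRT₁/P₁ = 0.780×8.314×411/127 = 21.0 L.
Polytropic n=1.47: T₂ = T₁(V₁/V₂)^(n−1) = 411×(5.00)^0.47 = 876 K; P₂ = P₁(V₁/V₂)^n = 1350 kPa.

876 K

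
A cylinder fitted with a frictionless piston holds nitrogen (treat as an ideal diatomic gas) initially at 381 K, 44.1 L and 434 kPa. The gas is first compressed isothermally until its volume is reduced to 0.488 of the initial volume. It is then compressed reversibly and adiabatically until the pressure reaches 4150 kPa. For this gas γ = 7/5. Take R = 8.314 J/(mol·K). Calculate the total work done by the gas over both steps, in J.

n = P₁V₁/(RT₁) = 434×44.1/(8.314×381) = 6.04 mol.
Step 1 — Isothermal: T stays 381 K; PV = const ⇒ V₂ = 21.5 L, P₂ = 889 kPa.
ΔU = 0 (ideal gas, T constant).
W = nRT ln(V₂/V₁) = 6.04×8.314×381×ln(0.488) = -13700 J.
Q = ΔU + W = -13700 J.
State after step 1: P = 889 kPa, V = 21.5 L, T = 381 K.
Step 2 — Adiabatic: T₂/T₁ = (P₂/P₁)^((γ−1)/γ) ⇒ T₂ = 381×(4.67)^0.286 = 592 K; V₂ = 7.16 L.
ΔU = nCvΔT = 6.04×20.8×(592−381) = 26500 J.
Q = 0 for an adiabatic process, so W = −ΔU = -26500 J.
Net over both steps: W = -40200 J, Q = -13700 J, ΔU = 26500 J.

-40200 J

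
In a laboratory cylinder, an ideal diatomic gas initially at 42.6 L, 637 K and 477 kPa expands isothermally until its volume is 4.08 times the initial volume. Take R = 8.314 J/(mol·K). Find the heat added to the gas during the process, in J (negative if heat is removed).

n = P₁V₁/(RT₁) = 477×42.6/(8.314×637) = 3.84 mol.
Isothermal: T stays 637 K; PV = const ⇒ V₂ = 174 L, P₂ = 117 kPa.
ΔU = 0 (ideal gas, T constant).
W = nRT ln(V₂/V₁) = 3.84×8.314×637×ln(4.08) = 28600 J.
Q = ΔU + W = 28600 J.

28600 J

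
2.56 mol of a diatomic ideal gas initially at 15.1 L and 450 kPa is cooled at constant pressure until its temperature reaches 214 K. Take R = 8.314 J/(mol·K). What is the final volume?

T₁ = P₁V₁/(nR) = 450×15.1/(2.56×8.314) = 319 K.
Isobaric: P stays 450 kPa; V/T = const ⇒ T₂ = 214 K, V₂ = 10.1 L.

10.1 L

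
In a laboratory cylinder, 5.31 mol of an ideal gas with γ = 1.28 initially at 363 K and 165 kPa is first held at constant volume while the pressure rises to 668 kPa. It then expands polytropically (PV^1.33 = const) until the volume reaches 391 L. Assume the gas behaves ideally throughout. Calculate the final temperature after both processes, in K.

928 K

V₁ = nRT₁/P₁ = 5.31×8.314×363/165 = 97.1 L.
Step 1 — Isochoric: V stays 97.1 L; P/T = const ⇒ T₂ = 1470 K, P₂ = 668 kPa.
W = 0 (no volume change).
ΔU = nCvΔT = 5.31×29.7×(1470−363) = 174000 J.
Q = ΔU = 174000 J.
State after step 1: P = 668 kPa, V = 97.1 L, T = 1470 K.
Step 2 — Polytropic n=1.33: T₂ = T₁(V₁/V₂)^(n−1) = 1470×(0.248)^0.33 = 928 K; P₂ = P₁(V₁/V₂)^n = 105 kPa.
W = (P₁V₁−P₂V₂)/(n−1) = (668×97.1−105×391)/0.33 = 72400 J.
ΔU = nCvΔT = 5.31×29.7×(928−1470) = -85400 J.
Q = ΔU + W = -12900 J.
Net over both steps: W = 72400 J, Q = 162000 J, ΔU = 89100 J.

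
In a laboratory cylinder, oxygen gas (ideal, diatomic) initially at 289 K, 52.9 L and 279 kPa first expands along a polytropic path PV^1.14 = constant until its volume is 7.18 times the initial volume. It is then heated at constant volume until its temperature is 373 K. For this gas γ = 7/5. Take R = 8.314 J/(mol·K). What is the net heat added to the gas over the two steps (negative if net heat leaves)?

36100 J

n = P₁V₁/(RT₁) = 279×52.9/(8.314×289) = 6.14 mol.
Step 1 — Polytropic n=1.14: T₂ = T₁(V₁/V₂)^(n−1) = 289×(0.139)^0.14 = 219 K; P₂ = P₁(V₁/V₂)^n = 29.5 kPa.
W = (P₁V₁−P₂V₂)/(n−1) = (279×52.9−29.5×380)/0.14 = 25400 J.
ΔU = nCvΔT = 6.14×20.8×(219−289) = -8900 J.
Q = ΔU + W = 16500 J.
State after step 1: P = 29.5 kPa, V = 380 L, T = 219 K.
Step 2 — Isochoric: V stays 380 L; P/T = const ⇒ T₂ = 373 K, P₂ = 50.2 kPa.
W = 0 (no volume change).
ΔU = nCvΔT = 6.14×20.8×(373−219) = 19600 J.
Q = ΔU = 19600 J.
Net over both steps: W = 25400 J, Q = 36100 J, ΔU = 10700 J.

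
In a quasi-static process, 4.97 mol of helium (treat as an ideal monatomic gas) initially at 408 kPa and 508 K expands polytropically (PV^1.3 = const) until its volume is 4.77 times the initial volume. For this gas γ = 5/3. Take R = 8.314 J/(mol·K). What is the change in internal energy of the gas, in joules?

-11800 J

V₁ = nRT₁/P₁ = 4.97×8.314×508/408 = 51.4 L.
Polytropic n=1.3: T₂ = T₁(V₁/V₂)^(n−1) = 508×(0.210)^0.30 = 318 K; P₂ = P₁(V₁/V₂)^n = 53.5 kPa.
For an ideal gas ΔU = nCvΔT with Cv = (3/2)R = 12.5 J/(mol·K).
ΔU = 4.97×12.5×(318−508) = -11800 J.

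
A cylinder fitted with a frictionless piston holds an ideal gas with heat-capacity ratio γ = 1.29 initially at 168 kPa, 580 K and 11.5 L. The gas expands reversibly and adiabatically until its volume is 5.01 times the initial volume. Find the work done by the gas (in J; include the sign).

2490 J

n = P₁V₁/(RT₁) = 168×11.5/(8.314×580) = 0.401 mol.
Adiabatic: TV^(γ−1) = const ⇒ T₂ = 580×(0.200)^0.290 = 363 K; PV^γ = const ⇒ P₂ = 21.0 kPa.
ΔU = nCvΔT = 0.401×28.7×(363−580) = -2490 J.
Q = 0 for an adiabatic process, so W = −ΔU = 2490 J.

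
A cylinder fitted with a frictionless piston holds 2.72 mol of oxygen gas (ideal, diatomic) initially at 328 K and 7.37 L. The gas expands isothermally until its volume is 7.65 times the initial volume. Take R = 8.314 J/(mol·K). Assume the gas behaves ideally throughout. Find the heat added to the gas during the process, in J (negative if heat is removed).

15100 J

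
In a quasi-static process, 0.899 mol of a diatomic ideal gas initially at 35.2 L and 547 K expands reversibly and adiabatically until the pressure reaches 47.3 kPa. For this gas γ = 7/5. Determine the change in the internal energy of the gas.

-2310 J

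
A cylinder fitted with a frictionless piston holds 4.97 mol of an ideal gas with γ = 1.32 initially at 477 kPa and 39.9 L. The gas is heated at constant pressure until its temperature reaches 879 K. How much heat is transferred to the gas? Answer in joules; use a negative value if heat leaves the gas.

71300 J

T₁ = P₁V₁/(nR) = 477×39.9/(4.97×8.314) = 461 K.
Isobaric: P stays 477 kPa; V/T = const ⇒ T₂ = 879 K, V₂ = 76.1 L.
W = PΔV = 477×(76.1−39.9) kPa·L = 17300 J.
ΔU = nCvΔT = 4.97×26.0×(879−461) = 54000 J.
Q = ΔU + W = nCpΔT = 71300 J.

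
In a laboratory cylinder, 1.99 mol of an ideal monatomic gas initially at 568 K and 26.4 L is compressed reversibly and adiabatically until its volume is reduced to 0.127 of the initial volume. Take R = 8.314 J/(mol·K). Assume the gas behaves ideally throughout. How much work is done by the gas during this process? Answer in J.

P₁ = nRT₁/V₁ = 1.99×8.314×568/26.4 = 356 kPa.
Adiabatic: TV^(γ−1) = const ⇒ T₂ = 568×(7.87)^0.667 = 2250 K; PV^γ = const ⇒ P₂ = 11100 kPa.
ΔU = nCvΔT = 1.99×12.5×(2250−568) = 41700 J.
Q = 0 for an adiabatic process, so W = −ΔU = -41700 J.

-41700 J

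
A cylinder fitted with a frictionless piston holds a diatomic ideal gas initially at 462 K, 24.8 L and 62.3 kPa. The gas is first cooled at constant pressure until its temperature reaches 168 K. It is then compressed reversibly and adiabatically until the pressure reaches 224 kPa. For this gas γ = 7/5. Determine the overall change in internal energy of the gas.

-1840 J

n = P₁V₁/(RT₁) = 62.3×24.8/(8.314×462) = 0.402 mol.
Step 1 — Isobaric: P stays 62.3 kPa; V/T = const ⇒ T₂ = 168 K, V₂ = 9.02 L.
W = PΔV = 62.3×(9.02−24.8) kPa·L = -983 J.
ΔU = nCvΔT = 0.402×20.8×(168−462) = -2460 J.
Q = ΔU + W = nCpΔT = -3440 J.
State after step 1: P = 62.3 kPa, V = 9.02 L, T = 168 K.
Step 2 — Adiabatic: T₂/T₁ = (P₂/P₁)^((γ−1)/γ) ⇒ T₂ = 168×(3.60)^0.286 = 242 K; V₂ = 3.62 L.
ΔU = nCvΔT = 0.402×20.8×(242−168) = 620 J.
Q = 0 for an adiabatic process, so W = −ΔU = -620 J.
Net over both steps: W = -1600 J, Q = -3440 J, ΔU = -1840 J.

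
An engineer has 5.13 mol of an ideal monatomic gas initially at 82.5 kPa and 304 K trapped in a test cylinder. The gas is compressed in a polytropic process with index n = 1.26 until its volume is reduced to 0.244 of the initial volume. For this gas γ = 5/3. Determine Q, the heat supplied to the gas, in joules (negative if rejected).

V₁ = nRT₁/P₁ = 5.13×8.314×304/82.5 = 157 L.
Polytropic n=1.26: T₂ = T₁(V₁/V₂)^(n−1) = 304×(4.10)^0.26 = 439 K; P₂ = P₁(V₁/V₂)^n = 488 kPa.
W = (P₁V₁−P₂V₂)/(n−1) = (82.5×157−488×38.3)/0.26 = -22100 J.
ΔU = nCvΔT = 5.13×12.5×(439−304) = 8620 J.
Q = ΔU + W = -13500 J.

-13500 J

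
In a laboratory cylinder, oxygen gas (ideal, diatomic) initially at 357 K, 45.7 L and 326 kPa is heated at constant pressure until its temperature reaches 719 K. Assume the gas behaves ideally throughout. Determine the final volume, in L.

Isobaric: P stays 326 kPa; V/T = const ⇒ T₂ = 719 K, V₂ = 92.0 L.

92.0 L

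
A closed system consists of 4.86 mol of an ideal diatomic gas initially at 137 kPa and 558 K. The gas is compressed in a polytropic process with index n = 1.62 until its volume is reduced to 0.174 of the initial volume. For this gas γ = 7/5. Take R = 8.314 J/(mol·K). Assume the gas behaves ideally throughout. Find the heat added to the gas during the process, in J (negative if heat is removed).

39100 J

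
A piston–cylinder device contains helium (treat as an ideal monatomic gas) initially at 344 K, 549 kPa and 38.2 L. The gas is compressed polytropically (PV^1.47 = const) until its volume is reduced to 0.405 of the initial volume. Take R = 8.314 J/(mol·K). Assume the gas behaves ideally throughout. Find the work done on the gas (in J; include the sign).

n = P₁V₁/(RT₁) = 549×38.2/(8.314×344) = 7.33 mol.
Polytropic n=1.47: T₂ = T₁(V₁/V₂)^(n−1) = 344×(2.47)^0.47 = 526 K; P₂ = P₁(V₁/V₂)^n = 2070 kPa.
W = (P₁V₁−P₂V₂)/(n−1) = (549×38.2−2070×15.5)/0.47 = -23600 J.
Work done on the gas = −W_by = 23600 J.

23600 J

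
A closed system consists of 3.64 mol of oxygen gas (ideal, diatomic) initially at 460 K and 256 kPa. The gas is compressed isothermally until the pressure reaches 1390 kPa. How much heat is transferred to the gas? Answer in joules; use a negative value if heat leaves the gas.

-23600 J

V₁ = nRT₁/P₁ = 3.64×8.314×460/256 = 54.4 L.
Isothermal: T stays 460 K; PV = const ⇒ V₂ = 10.0 L, P₂ = 1390 kPa.
ΔU = 0 (ideal gas, T constant).
W = nRT ln(V₂/V₁) = 3.64×8.314×460×ln(0.184) = -23600 J.
Q = ΔU + W = -23600 J.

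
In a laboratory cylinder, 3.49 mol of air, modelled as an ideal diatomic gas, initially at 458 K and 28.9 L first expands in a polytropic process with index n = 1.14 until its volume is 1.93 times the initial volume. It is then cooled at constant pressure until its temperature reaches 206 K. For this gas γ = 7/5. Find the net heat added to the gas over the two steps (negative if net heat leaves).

-16100 J

P₁ = nRT₁/V₁ = 3.49×8.314×458/28.9 = 460 kPa.
Step 1 — Polytropic n=1.14: T₂ = T₁(V₁/V₂)^(n−1) = 458×(0.518)^0.14 = 418 K; P₂ = P₁(V₁/V₂)^n = 217 kPa.
W = (P₁V₁−P₂V₂)/(n−1) = (460×28.9−217×55.8)/0.14 = 8350 J.
ΔU = nCvΔT = 3.49×20.8×(418−458) = -2920 J.
Q = ΔU + W = 5430 J.
State after step 1: P = 217 kPa, V = 55.8 L, T = 418 K.
Step 2 — Isobaric: P stays 217 kPa; V/T = const ⇒ T₂ = 206 K, V₂ = 27.5 L.
W = PΔV = 217×(27.5−55.8) kPa·L = -6140 J.
ΔU = nCvΔT = 3.49×20.8×(206−418) = -15400 J.
Q = ΔU + W = nCpΔT = -21500 J.
Net over both steps: W = 2200 J, Q = -16100 J, ΔU = -18300 J.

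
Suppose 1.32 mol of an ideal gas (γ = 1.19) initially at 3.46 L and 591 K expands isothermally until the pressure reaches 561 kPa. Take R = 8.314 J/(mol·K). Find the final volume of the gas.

11.6 L

P₁ = nRT₁/V₁ = 1.32×8.314×591/3.46 = 1870 kPa.
Isothermal: T stays 591 K; PV = const ⇒ V₂ = 11.6 L, P₂ = 561 kPa.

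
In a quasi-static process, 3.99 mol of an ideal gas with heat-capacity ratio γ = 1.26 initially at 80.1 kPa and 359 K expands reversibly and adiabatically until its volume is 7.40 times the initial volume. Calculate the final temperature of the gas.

V₁ = nRT₁/P₁ = 3.99×8.314×359/80.1 = 149 L.
Adiabatic: TV^(γ−1) = const ⇒ T₂ = 359×(0.135)^0.260 = 213 K; PV^γ = const ⇒ P₂ = 6.43 kPa.

213 K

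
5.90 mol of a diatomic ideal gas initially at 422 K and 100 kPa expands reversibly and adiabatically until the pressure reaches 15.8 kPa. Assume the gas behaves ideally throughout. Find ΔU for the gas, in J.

V₁ = nRT₁/P₁ = 5.90×8.314×422/100 = 207 L.
Adiabatic: T₂/T₁ = (P₂/P₁)^((γ−1)/γ) ⇒ T₂ = 422×(0.158)^0.286 = 249 K; V₂ = 773 L.
For an ideal gas ΔU = nCvΔT with Cv = (5/2)R = 20.8 J/(mol·K).
ΔU = 5.90×20.8×(249−422) = -21200 J.

-21200 J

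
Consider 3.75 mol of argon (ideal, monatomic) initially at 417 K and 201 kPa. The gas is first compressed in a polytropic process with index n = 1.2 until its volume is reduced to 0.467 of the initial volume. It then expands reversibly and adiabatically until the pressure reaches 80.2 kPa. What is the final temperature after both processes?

233 K

V₁ = nRT₁/P₁ = 3.75×8.314×417/201 = 64.7 L.
Step 1 — Polytropic n=1.2: T₂ = T₁(V₁/V₂)^(n−1) = 417×(2.14)^0.20 = 486 K; P₂ = P₁(V₁/V₂)^n = 501 kPa.
W = (P₁V₁−P₂V₂)/(n−1) = (201×64.7−501×30.2)/0.20 = -10700 J.
ΔU = nCvΔT = 3.75×12.5×(486−417) = 3210 J.
Q = ΔU + W = -7480 J.
State after step 1: P = 501 kPa, V = 30.2 L, T = 486 K.
Step 2 — Adiabatic: T₂/T₁ = (P₂/P₁)^((γ−1)/γ) ⇒ T₂ = 486×(0.160)^0.400 = 233 K; V₂ = 90.7 L.
ΔU = nCvΔT = 3.75×12.5×(233−486) = -11800 J.
Q = 0 for an adiabatic process, so W = −ΔU = 11800 J.
Net over both steps: W = 1110 J, Q = -7480 J, ΔU = -8590 J.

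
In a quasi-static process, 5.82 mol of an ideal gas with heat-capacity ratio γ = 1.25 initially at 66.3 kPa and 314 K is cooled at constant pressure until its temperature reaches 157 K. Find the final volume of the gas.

V₁ = nRT₁/P₁ = 5.82×8.314×314/66.3 = 229 L.
Isobaric: P stays 66.3 kPa; V/T = const ⇒ T₂ = 157 K, V₂ = 115 L.

115 L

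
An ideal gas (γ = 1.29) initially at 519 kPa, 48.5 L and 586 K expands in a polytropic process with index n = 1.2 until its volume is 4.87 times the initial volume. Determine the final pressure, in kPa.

77.6 kPa

Polytropic n=1.2: T₂ = T₁(V₁/V₂)^(n−1) = 586×(0.205)^0.20 = 427 K; P₂ = P₁(V₁/V₂)^n = 77.6 kPa.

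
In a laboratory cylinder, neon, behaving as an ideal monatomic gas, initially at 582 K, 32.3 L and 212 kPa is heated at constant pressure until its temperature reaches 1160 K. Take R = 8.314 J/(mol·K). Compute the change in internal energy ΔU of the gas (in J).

10200 J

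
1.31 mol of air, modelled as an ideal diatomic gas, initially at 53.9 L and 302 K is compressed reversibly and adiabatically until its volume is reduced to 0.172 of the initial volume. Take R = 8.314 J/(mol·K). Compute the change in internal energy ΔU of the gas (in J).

8400 J

P₁ = nRT₁/V₁ = 1.31×8.314×302/53.9 = 61.0 kPa.
Adiabatic: TV^(γ−1) = const ⇒ T₂ = 302×(5.81)^0.400 = 611 K; PV^γ = const ⇒ P₂ = 717 kPa.
For an ideal gas ΔU = nCvΔT with Cv = (5/2)R = 20.8 J/(mol·K).
ΔU = 1.31×20.8×(611−302) = 8400 J.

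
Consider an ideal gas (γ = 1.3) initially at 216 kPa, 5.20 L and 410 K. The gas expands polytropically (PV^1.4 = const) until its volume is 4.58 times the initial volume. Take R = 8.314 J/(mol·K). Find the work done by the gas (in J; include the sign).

1280 J

n = P₁V₁/(RT₁) = 216×5.20/(8.314×410) = 0.330 mol.
Polytropic n=1.4: T₂ = T₁(V₁/V₂)^(n−1) = 410×(0.218)^0.40 = 223 K; P₂ = P₁(V₁/V₂)^n = 25.7 kPa.
W = (P₁V₁−P₂V₂)/(n−1) = (216×5.20−25.7×23.8)/0.40 = 1280 J.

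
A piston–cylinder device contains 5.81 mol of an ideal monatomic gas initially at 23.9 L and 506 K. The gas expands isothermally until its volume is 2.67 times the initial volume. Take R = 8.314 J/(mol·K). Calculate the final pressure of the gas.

383 kPa

P₁ = nRT₁/V₁ = 5.81×8.314×506/23.9 = 1020 kPa.
Isothermal: T stays 506 K; PV = const ⇒ V₂ = 63.8 L, P₂ = 383 kPa.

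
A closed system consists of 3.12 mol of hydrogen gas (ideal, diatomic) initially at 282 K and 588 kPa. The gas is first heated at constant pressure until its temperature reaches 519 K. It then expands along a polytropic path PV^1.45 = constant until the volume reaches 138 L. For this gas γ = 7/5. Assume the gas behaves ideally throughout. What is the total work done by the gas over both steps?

22700 J

V₁ = nRT₁/P₁ = 3.12×8.314×282/588 = 12.4 L.
Step 1 — Isobaric: P stays 588 kPa; V/T = const ⇒ T₂ = 519 K, V₂ = 22.9 L.
W = PΔV = 588×(22.9−12.4) kPa·L = 6150 J.
ΔU = nCvΔT = 3.12×20.8×(519−282) = 15400 J.
Q = ΔU + W = nCpΔT = 21500 J.
State after step 1: P = 588 kPa, V = 22.9 L, T = 519 K.
Step 2 — Polytropic n=1.45: T₂ = T₁(V₁/V₂)^(n−1) = 519×(0.166)^0.45 = 231 K; P₂ = P₁(V₁/V₂)^n = 43.5 kPa.
W = (P₁V₁−P₂V₂)/(n−1) = (588×22.9−43.5×138)/0.45 = 16600 J.
ΔU = nCvΔT = 3.12×20.8×(231−519) = -18700 J.
Q = ΔU + W = -2070 J.
Net over both steps: W = 22700 J, Q = 19400 J, ΔU = -3290 J.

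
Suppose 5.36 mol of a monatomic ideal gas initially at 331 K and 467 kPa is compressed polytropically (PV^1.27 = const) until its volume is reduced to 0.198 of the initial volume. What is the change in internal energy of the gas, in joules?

12100 J

V₁ = nRT₁/P₁ = 5.36×8.314×331/467 = 31.6 L.
Polytropic n=1.27: T₂ = T₁(V₁/V₂)^(n−1) = 331×(5.05)^0.27 = 513 K; P₂ = P₁(V₁/V₂)^n = 3650 kPa.
For an ideal gas ΔU = nCvΔT with Cv = (3/2)R = 12.5 J/(mol·K).
ΔU = 5.36×12.5×(513−331) = 12100 J.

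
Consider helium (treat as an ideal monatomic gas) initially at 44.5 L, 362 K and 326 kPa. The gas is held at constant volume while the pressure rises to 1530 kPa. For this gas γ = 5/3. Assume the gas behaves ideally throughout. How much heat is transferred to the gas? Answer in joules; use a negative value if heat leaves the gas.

n = P₁V₁/(RT₁) = 326×44.5/(8.314×362) = 4.82 mol.
Isochoric: V stays 44.5 L; P/T = const ⇒ T₂ = 1700 K, P₂ = 1530 kPa.
W = 0 (no volume change).
ΔU = nCvΔT = 4.82×12.5×(1700−362) = 80400 J.
Q = ΔU = 80400 J.

80400 J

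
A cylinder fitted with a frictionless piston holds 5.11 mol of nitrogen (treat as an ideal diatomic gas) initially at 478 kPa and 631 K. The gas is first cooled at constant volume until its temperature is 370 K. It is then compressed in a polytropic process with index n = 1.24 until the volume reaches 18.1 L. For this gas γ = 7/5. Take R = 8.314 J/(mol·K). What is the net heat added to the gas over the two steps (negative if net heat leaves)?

V₁ = nRT₁/P₁ = 5.11×8.314×631/478 = 56.1 L.
Step 1 — Isochoric: V stays 56.1 L; P/T = const ⇒ T₂ = 370 K, P₂ = 280 kPa.
W = 0 (no volume change).
ΔU = nCvΔT = 5.11×20.8×(370−631) = -27700 J.
Q = ΔU = -27700 J.
State after step 1: P = 280 kPa, V = 56.1 L, T = 370 K.
Step 2 — Polytropic n=1.24: T₂ = T₁(V₁/V₂)^(n−1) = 370×(3.10)^0.24 = 485 K; P₂ = P₁(V₁/V₂)^n = 1140 kPa.
W = (P₁V₁−P₂V₂)/(n−1) = (280×56.1−1140×18.1)/0.24 = -20400 J.
ΔU = nCvΔT = 5.11×20.8×(485−370) = 12300 J.
Q = ΔU + W = -8170 J.
Net over both steps: W = -20400 J, Q = -35900 J, ΔU = -15500 J.

-35900 J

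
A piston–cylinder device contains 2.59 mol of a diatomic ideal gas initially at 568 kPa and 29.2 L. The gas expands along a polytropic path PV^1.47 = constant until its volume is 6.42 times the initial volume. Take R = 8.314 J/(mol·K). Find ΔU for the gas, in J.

-24200 J

T₁ = P₁V₁/(nR) = 568×29.2/(2.59×8.314) = 770 K.
Polytropic n=1.47: T₂ = T₁(V₁/V₂)^(n−1) = 770×(0.156)^0.47 = 321 K; P₂ = P₁(V₁/V₂)^n = 36.9 kPa.
For an ideal gas ΔU = nCvΔT with Cv = (5/2)R = 20.8 J/(mol·K).
ΔU = 2.59×20.8×(321−770) = -24200 J.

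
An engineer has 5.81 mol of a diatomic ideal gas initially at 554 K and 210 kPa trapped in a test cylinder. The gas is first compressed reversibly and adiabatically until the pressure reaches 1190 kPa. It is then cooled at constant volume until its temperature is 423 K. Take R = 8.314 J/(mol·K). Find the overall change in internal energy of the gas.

-15800 J

V₁ = nRT₁/P₁ = 5.81×8.314×554/210 = 127 L.
Step 1 — Adiabatic: T₂/T₁ = (P₂/P₁)^((γ−1)/γ) ⇒ T₂ = 554×(5.67)^0.286 = 909 K; V₂ = 36.9 L.
ΔU = nCvΔT = 5.81×20.8×(909−554) = 42900 J.
Q = 0 for an adiabatic process, so W = −ΔU = -42900 J.
State after step 1: P = 1190 kPa, V = 36.9 L, T = 909 K.
Step 2 — Isochoric: V stays 36.9 L; P/T = const ⇒ T₂ = 423 K, P₂ = 554 kPa.
W = 0 (no volume change).
ΔU = nCvΔT = 5.81×20.8×(423−909) = -58700 J.
Q = ΔU = -58700 J.
Net over both steps: W = -42900 J, Q = -58700 J, ΔU = -15800 J.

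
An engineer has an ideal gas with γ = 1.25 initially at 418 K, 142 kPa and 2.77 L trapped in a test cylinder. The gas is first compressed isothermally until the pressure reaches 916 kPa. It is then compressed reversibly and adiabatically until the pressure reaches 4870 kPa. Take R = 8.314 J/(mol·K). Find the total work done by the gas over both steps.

n = P₁V₁/(RT₁) = 142×2.77/(8.314×418) = 0.113 mol.
Step 1 — Isothermal: T stays 418 K; PV = const ⇒ V₂ = 0.429 L, P₂ = 916 kPa.
ΔU = 0 (ideal gas, T constant).
W = nRT ln(V₂/V₁) = 0.113×8.314×418×ln(0.155) = -733 J.
Q = ΔU + W = -733 J.
State after step 1: P = 916 kPa, V = 0.429 L, T = 418 K.
Step 2 — Adiabatic: T₂/T₁ = (P₂/P₁)^((γ−1)/γ) ⇒ T₂ = 418×(5.32)^0.200 = 584 K; V₂ = 0.113 L.
ΔU = nCvΔT = 0.113×33.3×(584−418) = 624 J.
Q = 0 for an adiabatic process, so W = −ΔU = -624 J.
Net over both steps: W = -1360 J, Q = -733 J, ΔU = 624 J.

-1360 J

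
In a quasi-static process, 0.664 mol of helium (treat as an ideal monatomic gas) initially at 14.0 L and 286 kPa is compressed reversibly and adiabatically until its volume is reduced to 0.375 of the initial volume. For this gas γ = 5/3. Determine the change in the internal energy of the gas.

T₁ = P₁V₁/(nR) = 286×14.0/(0.664×8.314) = 725 K.
Adiabatic: TV^(γ−1) = const ⇒ T₂ = 725×(2.67)^0.667 = 1390 K; PV^γ = const ⇒ P₂ = 1470 kPa.
For an ideal gas ΔU = nCvΔT with Cv = (3/2)R = 12.5 J/(mol·K).
ΔU = 0.664×12.5×(1390−725) = 5540 J.

5540 J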